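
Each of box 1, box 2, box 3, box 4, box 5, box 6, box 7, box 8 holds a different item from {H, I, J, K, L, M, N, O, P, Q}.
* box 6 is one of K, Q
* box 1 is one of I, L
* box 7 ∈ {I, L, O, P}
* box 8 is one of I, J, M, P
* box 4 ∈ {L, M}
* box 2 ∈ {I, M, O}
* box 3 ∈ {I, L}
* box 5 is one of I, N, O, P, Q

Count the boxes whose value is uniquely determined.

4

The 2 variables box 1 and box 3 are confined to {I, L}, which locks those values in; drop them from box 2, box 4, box 5, box 7, box 8.
That leaves box 4 = M. Remove M from box 2, box 8.
That leaves box 2 = O. So box 5, box 7 can't be O.
box 7's domain is down to {P}, so box 7 = P. Remove P from box 5, box 8.
box 8 must be J (only option left).
Determined: box 2=O, box 4=M, box 7=P, box 8=J. The other boxes each still have more than one consistent value. That makes 4.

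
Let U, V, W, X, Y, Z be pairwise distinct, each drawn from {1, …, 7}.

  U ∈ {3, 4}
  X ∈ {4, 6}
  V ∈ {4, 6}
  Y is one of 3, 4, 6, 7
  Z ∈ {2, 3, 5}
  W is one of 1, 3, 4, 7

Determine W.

The 2 variables V and X are confined to {4, 6}, which locks those values in; drop them from U, W, Y.
That leaves U = 3. So W, Y, Z can't be 3.
Y's domain is down to {7}, so Y = 7. So W can't be 7.
So W = 1.

1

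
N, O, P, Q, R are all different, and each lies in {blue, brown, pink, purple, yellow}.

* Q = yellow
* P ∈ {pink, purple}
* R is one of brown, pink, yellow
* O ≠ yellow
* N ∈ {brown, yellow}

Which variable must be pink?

R

Q must be yellow (only option left). So N, R can't be yellow.
N's domain is down to {brown}, so N = brown. Eliminate brown elsewhere: O, R.
So pink goes to R.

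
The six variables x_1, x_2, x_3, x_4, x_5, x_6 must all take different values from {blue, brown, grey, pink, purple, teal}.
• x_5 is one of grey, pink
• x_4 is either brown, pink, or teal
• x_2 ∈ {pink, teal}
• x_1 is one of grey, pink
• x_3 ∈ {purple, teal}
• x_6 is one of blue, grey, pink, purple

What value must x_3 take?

Among the 6 variables, blue fits only x_6 (and all 6 values in {blue, brown, grey, pink, purple, teal} must be used), so x_6 = blue.
The 5 still-open variables draw from only 5 values {brown, grey, pink, purple, teal}, so each is used; only x_4 can be brown, hence x_4 = brown.
The 4 still-open variables draw from only 4 values {grey, pink, purple, teal}, so each is used; only x_3 can be purple, hence x_3 = purple.

purple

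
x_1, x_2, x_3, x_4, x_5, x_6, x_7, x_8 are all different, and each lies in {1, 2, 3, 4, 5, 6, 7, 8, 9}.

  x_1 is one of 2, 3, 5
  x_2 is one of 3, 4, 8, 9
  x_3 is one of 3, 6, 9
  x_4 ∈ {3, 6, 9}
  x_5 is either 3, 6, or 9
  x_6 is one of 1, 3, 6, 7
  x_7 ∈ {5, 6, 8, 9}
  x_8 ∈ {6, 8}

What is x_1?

The 3 variables x_3, x_4, x_5 are confined to {3, 6, 9}, which locks those values in; drop them from x_1, x_2, x_6, x_7, x_8.
x_8's domain is down to {8}, so x_8 = 8. Eliminate 8 elsewhere: x_2, x_7.
x_2 has just one choice, so x_2 = 4.
That leaves x_7 = 5. Remove 5 from x_1.
So x_1 = 2.

2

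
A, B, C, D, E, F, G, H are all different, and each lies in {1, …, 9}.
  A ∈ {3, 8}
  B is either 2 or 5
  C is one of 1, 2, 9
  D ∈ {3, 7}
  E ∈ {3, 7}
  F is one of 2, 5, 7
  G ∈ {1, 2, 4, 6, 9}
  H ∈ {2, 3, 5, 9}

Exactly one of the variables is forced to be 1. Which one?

The 2 variables D and E are confined to {3, 7}, which locks those values in; drop them from A, F, H.
A has just one choice, so A = 8.
B and F between them cover only {2, 5} — a naked pair. Remove those values from C, G, H.
That leaves H = 9. Eliminate 9 elsewhere: C, G.
So 1 goes to C.

C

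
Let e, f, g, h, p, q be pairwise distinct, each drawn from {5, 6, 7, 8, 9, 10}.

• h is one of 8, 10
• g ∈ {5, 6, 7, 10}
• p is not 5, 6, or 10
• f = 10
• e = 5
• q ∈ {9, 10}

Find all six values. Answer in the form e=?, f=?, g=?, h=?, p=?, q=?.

e must be 5 (only option left). Strike 5 from g.
f has just one choice, so f = 10. Strike 10 from g, h, q.
h's domain is down to {8}, so h = 8. Remove 8 from p.
q must be 9 (only option left). Strike 9 from p.
p's domain is down to {7}, so p = 7. Remove 7 from g.
g must be 6 (only option left).

e=5, f=10, g=6, h=8, p=7, q=9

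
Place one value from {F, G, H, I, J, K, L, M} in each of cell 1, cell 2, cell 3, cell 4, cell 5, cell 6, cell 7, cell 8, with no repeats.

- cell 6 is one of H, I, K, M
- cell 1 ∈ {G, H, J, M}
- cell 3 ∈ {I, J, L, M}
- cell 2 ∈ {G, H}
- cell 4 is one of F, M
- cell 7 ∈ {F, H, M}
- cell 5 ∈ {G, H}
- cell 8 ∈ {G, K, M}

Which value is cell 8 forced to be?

K

The 8 variables together cover exactly {F, G, H, I, J, K, L, M} — 8 values for 8 variables — and L appears only in cell 3's list, so cell 3 = L.
The 7 still-open variables together cover exactly {F, G, H, I, J, K, M} — 7 values for 7 variables — and I appears only in cell 6's list, so cell 6 = I.
Among the 6 still-open variables, J fits only cell 1 (and all 6 values in {F, G, H, J, K, M} must be used), so cell 1 = J.
The 5 still-open variables draw from only 5 values {F, G, H, K, M}, so each is used; only cell 8 can be K, hence cell 8 = K.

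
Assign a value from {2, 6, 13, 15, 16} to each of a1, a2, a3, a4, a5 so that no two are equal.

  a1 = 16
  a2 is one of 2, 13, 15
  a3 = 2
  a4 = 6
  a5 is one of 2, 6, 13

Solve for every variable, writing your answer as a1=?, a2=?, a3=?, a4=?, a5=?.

a1=16, a2=15, a3=2, a4=6, a5=13

a1 has just one choice, so a1 = 16.
a3 has just one choice, so a3 = 2. Eliminate 2 elsewhere: a2, a5.
a4's domain is down to {6}, so a4 = 6. Eliminate 6 elsewhere: a5.
a5's domain is down to {13}, so a5 = 13. So a2 can't be 13.
That leaves a2 = 15.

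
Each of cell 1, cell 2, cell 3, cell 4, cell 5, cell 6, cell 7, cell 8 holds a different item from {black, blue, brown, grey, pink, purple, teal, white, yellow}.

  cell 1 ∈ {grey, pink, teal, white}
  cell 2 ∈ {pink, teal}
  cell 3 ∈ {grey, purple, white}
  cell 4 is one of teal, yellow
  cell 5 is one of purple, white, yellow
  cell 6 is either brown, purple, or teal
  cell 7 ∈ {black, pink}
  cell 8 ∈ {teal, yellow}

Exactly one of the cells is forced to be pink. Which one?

cell 2

The 8 variables together cover exactly {black, brown, grey, pink, purple, teal, white, yellow} — 8 values for 8 variables — and black appears only in cell 7's list, so cell 7 = black.
Among the 7 still-open variables, brown fits only cell 6 (and all 7 values in {brown, grey, pink, purple, teal, white, yellow} must be used), so cell 6 = brown.
The 2 variables cell 4 and cell 8 are confined to {teal, yellow}, which locks those values in; drop them from cell 1, cell 2, cell 5.
So pink goes to cell 2.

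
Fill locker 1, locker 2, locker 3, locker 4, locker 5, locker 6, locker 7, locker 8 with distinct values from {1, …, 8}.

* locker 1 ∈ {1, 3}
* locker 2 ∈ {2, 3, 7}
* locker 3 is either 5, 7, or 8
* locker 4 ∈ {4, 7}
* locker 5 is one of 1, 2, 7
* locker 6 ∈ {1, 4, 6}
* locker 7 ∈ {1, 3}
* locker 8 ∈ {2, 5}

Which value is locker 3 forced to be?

The 8 variables together cover exactly {1, 2, 3, 4, 5, 6, 7, 8} — 8 values for 8 variables — and 6 appears only in locker 6's list, so locker 6 = 6.
The 7 still-open variables together cover exactly {1, 2, 3, 4, 5, 7, 8} — 7 values for 7 variables — and 4 appears only in locker 4's list, so locker 4 = 4.
The 6 still-open variables draw from only 6 values {1, 2, 3, 5, 7, 8}, so each is used; only locker 3 can be 8, hence locker 3 = 8.

8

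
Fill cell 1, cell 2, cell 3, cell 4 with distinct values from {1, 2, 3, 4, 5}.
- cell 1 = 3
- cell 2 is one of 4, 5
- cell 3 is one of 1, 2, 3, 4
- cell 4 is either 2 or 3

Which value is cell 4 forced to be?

cell 1 has just one choice, so cell 1 = 3. Strike 3 from cell 3, cell 4.
So cell 4 = 2.

2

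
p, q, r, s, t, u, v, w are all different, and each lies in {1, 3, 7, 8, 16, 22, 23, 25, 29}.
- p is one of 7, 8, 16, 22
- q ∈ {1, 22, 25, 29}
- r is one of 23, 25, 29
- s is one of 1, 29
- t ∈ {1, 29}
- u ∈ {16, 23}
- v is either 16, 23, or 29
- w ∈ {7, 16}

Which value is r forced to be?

The 8 variables draw from only 8 values {1, 7, 8, 16, 22, 23, 25, 29}, so each is used; only p can be 8, hence p = 8.
The 7 still-open variables draw from only 7 values {1, 7, 16, 22, 23, 25, 29}, so each is used; only w can be 7, hence w = 7.
The 6 still-open variables draw from only 6 values {1, 16, 22, 23, 25, 29}, so each is used; only q can be 22, hence q = 22.
Among the 5 still-open variables, 25 fits only r (and all 5 values in {1, 16, 23, 25, 29} must be used), so r = 25.

25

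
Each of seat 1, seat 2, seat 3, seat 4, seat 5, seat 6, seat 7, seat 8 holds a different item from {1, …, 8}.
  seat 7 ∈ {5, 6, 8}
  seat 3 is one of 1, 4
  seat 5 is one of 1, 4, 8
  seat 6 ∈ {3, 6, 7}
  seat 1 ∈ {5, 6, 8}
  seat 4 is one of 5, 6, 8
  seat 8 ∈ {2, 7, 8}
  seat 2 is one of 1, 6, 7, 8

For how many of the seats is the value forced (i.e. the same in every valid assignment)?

The 8 variables draw from only 8 values {1, 2, 3, 4, 5, 6, 7, 8}, so each is used; only seat 8 can be 2, hence seat 8 = 2.
Among the 7 still-open variables, 3 fits only seat 6 (and all 7 values in {1, 3, 4, 5, 6, 7, 8} must be used), so seat 6 = 3.
Among the 6 still-open variables, 7 fits only seat 2 (and all 6 values in {1, 4, 5, 6, 7, 8} must be used), so seat 2 = 7.
seat 1, seat 4, seat 7 share exactly the 3 values {5, 6, 8}; by pigeonhole those values go to them, so strike 5, 6, 8 from seat 5.
Determined: seat 2=7, seat 6=3, seat 8=2. The other seats each still have more than one consistent value. That makes 3.

3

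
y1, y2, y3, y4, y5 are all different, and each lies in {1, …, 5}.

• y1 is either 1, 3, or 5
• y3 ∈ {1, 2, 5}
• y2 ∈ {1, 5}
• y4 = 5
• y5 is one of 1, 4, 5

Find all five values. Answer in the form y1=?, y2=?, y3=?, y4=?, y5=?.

y1=3, y2=1, y3=2, y4=5, y5=4

y4's domain is down to {5}, so y4 = 5. So y1, y2, y3, y5 can't be 5.
y2 must be 1 (only option left). Eliminate 1 elsewhere: y1, y3, y5.
y3 has just one choice, so y3 = 2.
y5's domain is down to {4}, so y5 = 4.
That leaves y1 = 3.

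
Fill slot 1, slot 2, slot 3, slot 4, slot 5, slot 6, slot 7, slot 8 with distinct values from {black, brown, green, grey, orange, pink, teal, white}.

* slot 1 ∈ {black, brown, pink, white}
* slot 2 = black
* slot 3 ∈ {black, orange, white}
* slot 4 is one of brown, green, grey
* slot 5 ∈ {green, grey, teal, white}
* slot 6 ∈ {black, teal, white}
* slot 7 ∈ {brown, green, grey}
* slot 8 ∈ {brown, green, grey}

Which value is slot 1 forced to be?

slot 2 must be black (only option left). Eliminate black elsewhere: slot 1, slot 3, slot 6.
The 7 still-open variables draw from only 7 values {brown, green, grey, orange, pink, teal, white}, so each is used; only slot 3 can be orange, hence slot 3 = orange.
The 6 still-open variables together cover exactly {brown, green, grey, pink, teal, white} — 6 values for 6 variables — and pink appears only in slot 1's list, so slot 1 = pink.

pink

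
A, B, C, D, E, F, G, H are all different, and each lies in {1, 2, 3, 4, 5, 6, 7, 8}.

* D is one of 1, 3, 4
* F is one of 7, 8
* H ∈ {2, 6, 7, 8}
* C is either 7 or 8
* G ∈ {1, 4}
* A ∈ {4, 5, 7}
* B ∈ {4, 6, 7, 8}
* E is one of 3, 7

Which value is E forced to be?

3

Among the 8 variables, 2 fits only H (and all 8 values in {1, 2, 3, 4, 5, 6, 7, 8} must be used), so H = 2.
The 7 still-open variables draw from only 7 values {1, 3, 4, 5, 6, 7, 8}, so each is used; only A can be 5, hence A = 5.
The 6 still-open variables together cover exactly {1, 3, 4, 6, 7, 8} — 6 values for 6 variables — and 6 appears only in B's list, so B = 6.
The 2 variables C and F are confined to {7, 8}, which locks those values in; drop them from E.
So E = 3.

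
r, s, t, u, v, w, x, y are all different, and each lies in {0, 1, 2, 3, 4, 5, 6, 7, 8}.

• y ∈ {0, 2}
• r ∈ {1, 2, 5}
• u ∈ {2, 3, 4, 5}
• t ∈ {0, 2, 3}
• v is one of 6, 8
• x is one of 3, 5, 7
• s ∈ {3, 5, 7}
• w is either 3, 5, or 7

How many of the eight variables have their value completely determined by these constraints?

2

The 3 variables s, w, x are confined to {3, 5, 7}, which locks those values in; drop them from r, t, u.
The 2 variables t and y are confined to {0, 2}, which locks those values in; drop them from r, u.
r must be 1 (only option left).
u has just one choice, so u = 4.
Determined: r=1, u=4. The other variables each still have more than one consistent value. That makes 2.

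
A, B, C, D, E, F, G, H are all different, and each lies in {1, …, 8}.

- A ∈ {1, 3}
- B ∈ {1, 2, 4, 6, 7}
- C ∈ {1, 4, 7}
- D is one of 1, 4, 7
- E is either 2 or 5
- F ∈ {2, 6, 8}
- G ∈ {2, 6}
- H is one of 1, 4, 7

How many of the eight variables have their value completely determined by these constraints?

The 8 variables draw from only 8 values {1, 2, 3, 4, 5, 6, 7, 8}, so each is used; only A can be 3, hence A = 3.
Among the 7 still-open variables, 5 fits only E (and all 7 values in {1, 2, 4, 5, 6, 7, 8} must be used), so E = 5.
Among the 6 still-open variables, 8 fits only F (and all 6 values in {1, 2, 4, 6, 7, 8} must be used), so F = 8.
C, D, H between them cover only {1, 4, 7} — a naked triple. Remove those values from B.
Determined: A=3, E=5, F=8. The other variables each still have more than one consistent value. That makes 3.

3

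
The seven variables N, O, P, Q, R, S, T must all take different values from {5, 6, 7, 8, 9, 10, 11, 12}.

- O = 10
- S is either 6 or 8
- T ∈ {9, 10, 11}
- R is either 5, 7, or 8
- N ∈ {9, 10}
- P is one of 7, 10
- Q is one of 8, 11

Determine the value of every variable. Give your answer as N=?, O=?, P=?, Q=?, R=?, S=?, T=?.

O must be 10 (only option left). Remove 10 from N, P, T.
P must be 7 (only option left). Remove 7 from R.
N's domain is down to {9}, so N = 9. So T can't be 9.
That leaves T = 11. So Q can't be 11.
Q has just one choice, so Q = 8. Strike 8 from R, S.
R must be 5 (only option left).
S's domain is down to {6}, so S = 6.

N=9, O=10, P=7, Q=8, R=5, S=6, T=11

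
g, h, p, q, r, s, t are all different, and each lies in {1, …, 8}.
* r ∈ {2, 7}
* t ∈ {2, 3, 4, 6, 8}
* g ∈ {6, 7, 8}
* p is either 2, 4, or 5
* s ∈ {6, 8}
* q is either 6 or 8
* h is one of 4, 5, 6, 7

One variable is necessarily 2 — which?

r

Among the 7 variables, 3 fits only t (and all 7 values in {2, 3, 4, 5, 6, 7, 8} must be used), so t = 3.
q and s share exactly the 2 values {6, 8}; by pigeonhole those values go to them, so strike 6, 8 from g, h.
g's domain is down to {7}, so g = 7. So h, r can't be 7.
So 2 goes to r.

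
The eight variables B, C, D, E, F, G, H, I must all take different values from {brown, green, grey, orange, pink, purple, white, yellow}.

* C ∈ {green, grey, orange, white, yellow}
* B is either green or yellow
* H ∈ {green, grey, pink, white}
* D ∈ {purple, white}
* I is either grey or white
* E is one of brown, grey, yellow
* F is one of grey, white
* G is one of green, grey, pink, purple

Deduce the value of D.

purple

Among the 8 variables, brown fits only E (and all 8 values in {brown, green, grey, orange, pink, purple, white, yellow} must be used), so E = brown.
The 7 still-open variables together cover exactly {green, grey, orange, pink, purple, white, yellow} — 7 values for 7 variables — and orange appears only in C's list, so C = orange.
The 6 still-open variables draw from only 6 values {green, grey, pink, purple, white, yellow}, so each is used; only B can be yellow, hence B = yellow.
The 2 variables F and I are confined to {grey, white}, which locks those values in; drop them from D, G, H.
So D = purple.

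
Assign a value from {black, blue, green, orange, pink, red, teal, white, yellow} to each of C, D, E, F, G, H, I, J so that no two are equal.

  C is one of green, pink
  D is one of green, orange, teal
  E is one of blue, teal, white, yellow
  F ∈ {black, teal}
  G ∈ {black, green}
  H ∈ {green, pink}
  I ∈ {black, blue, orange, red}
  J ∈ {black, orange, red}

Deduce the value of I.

C and H between them cover only {green, pink} — a naked pair. Remove those values from D, G.
G's domain is down to {black}, so G = black. Eliminate black elsewhere: F, I, J.
That leaves F = teal. So D, E can't be teal.
That leaves D = orange. Eliminate orange elsewhere: I, J.
J's domain is down to {red}, so J = red. So I can't be red.
So I = blue.

blue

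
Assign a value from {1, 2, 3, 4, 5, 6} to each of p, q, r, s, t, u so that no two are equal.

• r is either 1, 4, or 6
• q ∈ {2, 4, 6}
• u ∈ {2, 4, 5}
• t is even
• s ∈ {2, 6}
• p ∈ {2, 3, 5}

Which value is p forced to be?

The 6 variables draw from only 6 values {1, 2, 3, 4, 5, 6}, so each is used; only r can be 1, hence r = 1.
The 5 still-open variables together cover exactly {2, 3, 4, 5, 6} — 5 values for 5 variables — and 3 appears only in p's list, so p = 3.

3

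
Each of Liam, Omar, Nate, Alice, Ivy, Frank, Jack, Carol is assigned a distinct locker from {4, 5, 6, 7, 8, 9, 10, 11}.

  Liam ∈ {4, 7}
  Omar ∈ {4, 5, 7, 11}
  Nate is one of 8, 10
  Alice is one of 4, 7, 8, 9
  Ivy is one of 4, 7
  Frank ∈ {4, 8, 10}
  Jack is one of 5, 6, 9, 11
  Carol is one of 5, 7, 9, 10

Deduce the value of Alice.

9

The 8 variables draw from only 8 values {4, 5, 6, 7, 8, 9, 10, 11}, so each is used; only Jack can be 6, hence Jack = 6.
The 7 still-open variables draw from only 7 values {4, 5, 7, 8, 9, 10, 11}, so each is used; only Omar can be 11, hence Omar = 11.
The 6 still-open variables together cover exactly {4, 5, 7, 8, 9, 10} — 6 values for 6 variables — and 5 appears only in Carol's list, so Carol = 5.
Among the 5 still-open variables, 9 fits only Alice (and all 5 values in {4, 7, 8, 9, 10} must be used), so Alice = 9.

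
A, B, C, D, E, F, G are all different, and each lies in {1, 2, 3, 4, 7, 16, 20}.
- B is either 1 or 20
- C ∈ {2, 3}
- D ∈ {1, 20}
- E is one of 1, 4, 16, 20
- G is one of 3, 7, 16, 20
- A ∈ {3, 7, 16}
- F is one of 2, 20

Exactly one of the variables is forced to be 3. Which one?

C

The 7 variables together cover exactly {1, 2, 3, 4, 7, 16, 20} — 7 values for 7 variables — and 4 appears only in E's list, so E = 4.
The 2 variables B and D are confined to {1, 20}, which locks those values in; drop them from F, G.
F must be 2 (only option left). Strike 2 from C.
So 3 goes to C.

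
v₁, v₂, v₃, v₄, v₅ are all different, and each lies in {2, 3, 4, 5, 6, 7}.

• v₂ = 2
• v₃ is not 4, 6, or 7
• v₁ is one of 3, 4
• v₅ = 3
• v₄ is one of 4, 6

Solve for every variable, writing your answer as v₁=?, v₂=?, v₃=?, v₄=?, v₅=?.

v₂ must be 2 (only option left). Strike 2 from v₃.
v₅'s domain is down to {3}, so v₅ = 3. Remove 3 from v₁, v₃.
v₁'s domain is down to {4}, so v₁ = 4. Eliminate 4 elsewhere: v₄.
v₃'s domain is down to {5}, so v₃ = 5.
v₄'s domain is down to {6}, so v₄ = 6.

v₁=4, v₂=2, v₃=5, v₄=6, v₅=3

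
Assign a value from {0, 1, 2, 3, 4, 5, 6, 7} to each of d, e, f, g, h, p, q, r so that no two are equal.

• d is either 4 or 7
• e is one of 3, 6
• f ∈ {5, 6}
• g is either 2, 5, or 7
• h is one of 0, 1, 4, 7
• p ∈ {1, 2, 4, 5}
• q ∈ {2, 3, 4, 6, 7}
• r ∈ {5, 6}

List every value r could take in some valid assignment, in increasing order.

5, 6

Among the 8 variables, 0 fits only h (and all 8 values in {0, 1, 2, 3, 4, 5, 6, 7} must be used), so h = 0.
The 7 still-open variables together cover exactly {1, 2, 3, 4, 5, 6, 7} — 7 values for 7 variables — and 1 appears only in p's list, so p = 1.
f and r share exactly the 2 values {5, 6}; by pigeonhole those values go to them, so strike 5, 6 from e, g, q.
e must be 3 (only option left). So q can't be 3.
No further eliminations apply; r can still be any of 5, 6.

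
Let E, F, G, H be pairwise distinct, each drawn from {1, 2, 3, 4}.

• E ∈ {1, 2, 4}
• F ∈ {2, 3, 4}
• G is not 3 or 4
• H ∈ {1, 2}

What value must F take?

3

The 4 variables together cover exactly {1, 2, 3, 4} — 4 values for 4 variables — and 3 appears only in F's list, so F = 3.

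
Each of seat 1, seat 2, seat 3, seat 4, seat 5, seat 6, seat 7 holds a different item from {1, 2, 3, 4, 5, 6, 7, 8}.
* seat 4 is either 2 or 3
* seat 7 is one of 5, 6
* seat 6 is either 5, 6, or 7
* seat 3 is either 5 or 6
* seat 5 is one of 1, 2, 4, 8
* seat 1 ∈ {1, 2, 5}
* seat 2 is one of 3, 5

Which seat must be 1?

seat 3 and seat 7 between them cover only {5, 6} — a naked pair. Remove those values from seat 1, seat 2, seat 6.
seat 2 has just one choice, so seat 2 = 3. So seat 4 can't be 3.
seat 4's domain is down to {2}, so seat 4 = 2. Remove 2 from seat 1, seat 5.

seat 1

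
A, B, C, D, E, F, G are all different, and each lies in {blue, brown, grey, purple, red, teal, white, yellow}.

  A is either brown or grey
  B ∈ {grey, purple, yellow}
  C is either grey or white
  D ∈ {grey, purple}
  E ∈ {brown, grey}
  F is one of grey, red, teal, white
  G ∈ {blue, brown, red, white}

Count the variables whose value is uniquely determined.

The 2 variables A and E are confined to {brown, grey}, which locks those values in; drop them from B, C, D, F, G.
C has just one choice, so C = white. So F, G can't be white.
D must be purple (only option left). Strike purple from B.
B has just one choice, so B = yellow.
Determined: B=yellow, C=white, D=purple. The other variables each still have more than one consistent value. That makes 3.

3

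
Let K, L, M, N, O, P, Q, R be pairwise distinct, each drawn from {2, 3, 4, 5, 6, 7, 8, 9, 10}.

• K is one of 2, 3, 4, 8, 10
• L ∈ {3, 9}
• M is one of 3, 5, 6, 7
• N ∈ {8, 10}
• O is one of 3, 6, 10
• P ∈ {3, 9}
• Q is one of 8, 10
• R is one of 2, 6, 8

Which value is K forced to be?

L and P between them cover only {3, 9} — a naked pair. Remove those values from K, M, O.
N and Q share exactly the 2 values {8, 10}; by pigeonhole those values go to them, so strike 8, 10 from K, O, R.
That leaves O = 6. Strike 6 from M, R.
R has just one choice, so R = 2. Remove 2 from K.
So K = 4.

4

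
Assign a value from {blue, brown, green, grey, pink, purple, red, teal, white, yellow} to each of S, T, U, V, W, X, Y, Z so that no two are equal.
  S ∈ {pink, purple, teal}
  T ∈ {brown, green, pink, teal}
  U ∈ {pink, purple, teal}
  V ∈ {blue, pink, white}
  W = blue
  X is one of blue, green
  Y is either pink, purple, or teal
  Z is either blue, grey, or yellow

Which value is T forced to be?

W has just one choice, so W = blue. Eliminate blue elsewhere: V, X, Z.
That leaves X = green. Eliminate green elsewhere: T.
S, U, Y share exactly the 3 values {pink, purple, teal}; by pigeonhole those values go to them, so strike pink, purple, teal from T, V.
So T = brown.

brown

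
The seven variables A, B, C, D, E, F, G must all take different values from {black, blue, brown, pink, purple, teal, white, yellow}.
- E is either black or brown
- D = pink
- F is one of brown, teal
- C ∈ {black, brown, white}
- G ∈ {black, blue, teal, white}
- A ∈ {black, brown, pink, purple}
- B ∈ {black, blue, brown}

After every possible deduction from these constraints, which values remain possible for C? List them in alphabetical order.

black, brown, white

D's domain is down to {pink}, so D = pink. So A can't be pink.
The 6 still-open variables together cover exactly {black, blue, brown, purple, teal, white} — 6 values for 6 variables — and purple appears only in A's list, so A = purple.
No further eliminations apply; C can still be any of black, brown, white.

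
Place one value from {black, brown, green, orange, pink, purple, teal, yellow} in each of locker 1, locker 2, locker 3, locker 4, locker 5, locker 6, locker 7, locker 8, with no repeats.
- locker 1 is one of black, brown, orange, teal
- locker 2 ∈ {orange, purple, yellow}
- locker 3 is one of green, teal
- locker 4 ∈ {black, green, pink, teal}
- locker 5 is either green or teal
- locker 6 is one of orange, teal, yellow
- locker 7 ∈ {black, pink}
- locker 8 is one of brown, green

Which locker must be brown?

The 8 variables draw from only 8 values {black, brown, green, orange, pink, purple, teal, yellow}, so each is used; only locker 2 can be purple, hence locker 2 = purple.
The 7 still-open variables draw from only 7 values {black, brown, green, orange, pink, teal, yellow}, so each is used; only locker 6 can be yellow, hence locker 6 = yellow.
The 6 still-open variables together cover exactly {black, brown, green, orange, pink, teal} — 6 values for 6 variables — and orange appears only in locker 1's list, so locker 1 = orange.
The 5 still-open variables together cover exactly {black, brown, green, pink, teal} — 5 values for 5 variables — and brown appears only in locker 8's list, so locker 8 = brown.

locker 8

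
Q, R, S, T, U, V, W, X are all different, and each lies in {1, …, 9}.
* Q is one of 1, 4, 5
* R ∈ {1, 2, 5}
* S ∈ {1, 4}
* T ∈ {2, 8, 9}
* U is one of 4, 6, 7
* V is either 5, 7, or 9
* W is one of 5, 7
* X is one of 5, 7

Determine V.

9

The 8 variables draw from only 8 values {1, 2, 4, 5, 6, 7, 8, 9}, so each is used; only U can be 6, hence U = 6.
The 7 still-open variables draw from only 7 values {1, 2, 4, 5, 7, 8, 9}, so each is used; only T can be 8, hence T = 8.
The 6 still-open variables together cover exactly {1, 2, 4, 5, 7, 9} — 6 values for 6 variables — and 2 appears only in R's list, so R = 2.
The 5 still-open variables together cover exactly {1, 4, 5, 7, 9} — 5 values for 5 variables — and 9 appears only in V's list, so V = 9.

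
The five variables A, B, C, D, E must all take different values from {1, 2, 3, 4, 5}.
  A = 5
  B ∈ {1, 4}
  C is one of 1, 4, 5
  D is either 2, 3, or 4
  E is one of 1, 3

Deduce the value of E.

3

A's domain is down to {5}, so A = 5. So C can't be 5.
Among the 4 still-open variables, 2 fits only D (and all 4 values in {1, 2, 3, 4} must be used), so D = 2.
Among the 3 still-open variables, 3 fits only E (and all 3 values in {1, 3, 4} must be used), so E = 3.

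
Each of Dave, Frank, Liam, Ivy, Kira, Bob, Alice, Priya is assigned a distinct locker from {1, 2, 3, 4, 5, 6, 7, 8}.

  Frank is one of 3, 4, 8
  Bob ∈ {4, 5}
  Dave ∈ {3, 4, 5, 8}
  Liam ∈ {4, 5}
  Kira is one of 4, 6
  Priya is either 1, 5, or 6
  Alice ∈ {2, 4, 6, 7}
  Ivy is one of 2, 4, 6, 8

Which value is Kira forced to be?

The 8 variables together cover exactly {1, 2, 3, 4, 5, 6, 7, 8} — 8 values for 8 variables — and 1 appears only in Priya's list, so Priya = 1.
Among the 7 still-open variables, 7 fits only Alice (and all 7 values in {2, 3, 4, 5, 6, 7, 8} must be used), so Alice = 7.
Among the 6 still-open variables, 2 fits only Ivy (and all 6 values in {2, 3, 4, 5, 6, 8} must be used), so Ivy = 2.
Among the 5 still-open variables, 6 fits only Kira (and all 5 values in {3, 4, 5, 6, 8} must be used), so Kira = 6.

6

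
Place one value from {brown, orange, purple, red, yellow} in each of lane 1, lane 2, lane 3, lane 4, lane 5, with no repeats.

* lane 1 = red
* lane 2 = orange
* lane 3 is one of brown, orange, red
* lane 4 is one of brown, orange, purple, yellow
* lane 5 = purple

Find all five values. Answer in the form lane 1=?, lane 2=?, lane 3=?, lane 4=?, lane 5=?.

lane 1's domain is down to {red}, so lane 1 = red. So lane 3 can't be red.
lane 2's domain is down to {orange}, so lane 2 = orange. So lane 3, lane 4 can't be orange.
lane 3 has just one choice, so lane 3 = brown. So lane 4 can't be brown.
lane 5's domain is down to {purple}, so lane 5 = purple. So lane 4 can't be purple.
lane 4's domain is down to {yellow}, so lane 4 = yellow.

lane 1=red, lane 2=orange, lane 3=brown, lane 4=yellow, lane 5=purple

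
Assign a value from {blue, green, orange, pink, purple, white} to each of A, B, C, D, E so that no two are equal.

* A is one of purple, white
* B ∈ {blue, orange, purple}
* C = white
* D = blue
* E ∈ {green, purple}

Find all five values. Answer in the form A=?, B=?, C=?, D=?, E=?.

A=purple, B=orange, C=white, D=blue, E=green

C has just one choice, so C = white. Eliminate white elsewhere: A.
D has just one choice, so D = blue. Remove blue from B.
A must be purple (only option left). So B, E can't be purple.
B must be orange (only option left).
E must be green (only option left).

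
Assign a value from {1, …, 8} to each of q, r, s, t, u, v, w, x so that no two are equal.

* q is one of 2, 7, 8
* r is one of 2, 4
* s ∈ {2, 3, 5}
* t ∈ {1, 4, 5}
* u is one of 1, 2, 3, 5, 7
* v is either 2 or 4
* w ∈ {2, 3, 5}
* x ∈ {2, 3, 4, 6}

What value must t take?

The 8 variables draw from only 8 values {1, 2, 3, 4, 5, 6, 7, 8}, so each is used; only x can be 6, hence x = 6.
Among the 7 still-open variables, 8 fits only q (and all 7 values in {1, 2, 3, 4, 5, 7, 8} must be used), so q = 8.
The 6 still-open variables draw from only 6 values {1, 2, 3, 4, 5, 7}, so each is used; only u can be 7, hence u = 7.
The 5 still-open variables draw from only 5 values {1, 2, 3, 4, 5}, so each is used; only t can be 1, hence t = 1.

1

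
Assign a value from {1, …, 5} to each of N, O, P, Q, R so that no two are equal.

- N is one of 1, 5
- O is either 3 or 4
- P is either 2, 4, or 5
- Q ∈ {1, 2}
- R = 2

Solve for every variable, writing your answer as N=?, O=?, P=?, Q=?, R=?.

N=5, O=3, P=4, Q=1, R=2

R has just one choice, so R = 2. Eliminate 2 elsewhere: P, Q.
That leaves Q = 1. Eliminate 1 elsewhere: N.
N has just one choice, so N = 5. So P can't be 5.
P has just one choice, so P = 4. Strike 4 from O.
O's domain is down to {3}, so O = 3.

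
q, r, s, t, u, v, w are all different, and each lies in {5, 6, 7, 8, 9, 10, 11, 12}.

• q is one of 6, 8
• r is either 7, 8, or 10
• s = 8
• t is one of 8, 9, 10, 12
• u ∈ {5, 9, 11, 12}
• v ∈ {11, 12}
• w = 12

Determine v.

11

s has just one choice, so s = 8. Remove 8 from q, r, t.
That leaves w = 12. Remove 12 from t, u, v.
So v = 11.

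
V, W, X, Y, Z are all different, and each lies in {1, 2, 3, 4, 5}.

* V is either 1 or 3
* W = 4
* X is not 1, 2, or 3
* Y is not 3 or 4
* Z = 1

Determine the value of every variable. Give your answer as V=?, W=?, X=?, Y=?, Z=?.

W's domain is down to {4}, so W = 4. Strike 4 from X.
X has just one choice, so X = 5. Eliminate 5 elsewhere: Y.
Z has just one choice, so Z = 1. Strike 1 from V, Y.
V has just one choice, so V = 3.
Y must be 2 (only option left).

V=3, W=4, X=5, Y=2, Z=1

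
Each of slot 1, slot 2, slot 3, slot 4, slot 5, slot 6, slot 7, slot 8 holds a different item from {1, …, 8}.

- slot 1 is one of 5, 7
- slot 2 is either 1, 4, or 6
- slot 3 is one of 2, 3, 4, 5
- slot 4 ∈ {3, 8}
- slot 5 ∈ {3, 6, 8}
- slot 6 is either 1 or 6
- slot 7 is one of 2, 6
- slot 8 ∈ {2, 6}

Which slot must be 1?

The 8 variables together cover exactly {1, 2, 3, 4, 5, 6, 7, 8} — 8 values for 8 variables — and 7 appears only in slot 1's list, so slot 1 = 7.
The 7 still-open variables together cover exactly {1, 2, 3, 4, 5, 6, 8} — 7 values for 7 variables — and 5 appears only in slot 3's list, so slot 3 = 5.
The 6 still-open variables together cover exactly {1, 2, 3, 4, 6, 8} — 6 values for 6 variables — and 4 appears only in slot 2's list, so slot 2 = 4.
The 5 still-open variables draw from only 5 values {1, 2, 3, 6, 8}, so each is used; only slot 6 can be 1, hence slot 6 = 1.

slot 6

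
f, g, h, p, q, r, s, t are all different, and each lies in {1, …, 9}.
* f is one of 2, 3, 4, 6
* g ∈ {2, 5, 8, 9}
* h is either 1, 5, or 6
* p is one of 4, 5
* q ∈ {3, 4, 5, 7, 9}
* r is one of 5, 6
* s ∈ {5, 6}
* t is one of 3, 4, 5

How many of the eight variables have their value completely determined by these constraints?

r and s share exactly the 2 values {5, 6}; by pigeonhole those values go to them, so strike 5, 6 from f, g, h, p, q, t.
h's domain is down to {1}, so h = 1.
p has just one choice, so p = 4. Remove 4 from f, q, t.
That leaves t = 3. Eliminate 3 elsewhere: f, q.
That leaves f = 2. So g can't be 2.
Determined: f=2, h=1, p=4, t=3. The other variables each still have more than one consistent value. That makes 4.

4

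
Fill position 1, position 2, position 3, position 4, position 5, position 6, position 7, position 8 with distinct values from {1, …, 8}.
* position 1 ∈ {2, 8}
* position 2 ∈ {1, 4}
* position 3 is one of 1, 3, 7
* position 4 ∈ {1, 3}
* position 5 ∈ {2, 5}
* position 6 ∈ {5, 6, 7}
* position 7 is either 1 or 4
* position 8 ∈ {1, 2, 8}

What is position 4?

3

Among the 8 variables, 6 fits only position 6 (and all 8 values in {1, 2, 3, 4, 5, 6, 7, 8} must be used), so position 6 = 6.
The 7 still-open variables draw from only 7 values {1, 2, 3, 4, 5, 7, 8}, so each is used; only position 5 can be 5, hence position 5 = 5.
Among the 6 still-open variables, 7 fits only position 3 (and all 6 values in {1, 2, 3, 4, 7, 8} must be used), so position 3 = 7.
Among the 5 still-open variables, 3 fits only position 4 (and all 5 values in {1, 2, 3, 4, 8} must be used), so position 4 = 3.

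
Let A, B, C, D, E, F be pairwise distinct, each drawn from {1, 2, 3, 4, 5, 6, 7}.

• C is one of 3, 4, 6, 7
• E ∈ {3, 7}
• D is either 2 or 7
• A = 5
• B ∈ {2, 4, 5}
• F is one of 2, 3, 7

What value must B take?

4

A must be 5 (only option left). So B can't be 5.
Among the 5 still-open variables, 6 fits only C (and all 5 values in {2, 3, 4, 6, 7} must be used), so C = 6.
The 4 still-open variables draw from only 4 values {2, 3, 4, 7}, so each is used; only B can be 4, hence B = 4.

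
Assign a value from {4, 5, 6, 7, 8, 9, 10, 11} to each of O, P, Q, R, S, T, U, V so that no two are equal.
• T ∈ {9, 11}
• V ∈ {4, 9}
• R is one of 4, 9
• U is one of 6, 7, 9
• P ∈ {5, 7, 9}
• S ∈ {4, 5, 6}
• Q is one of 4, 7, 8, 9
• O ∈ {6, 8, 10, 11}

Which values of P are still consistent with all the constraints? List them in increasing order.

The 8 variables draw from only 8 values {4, 5, 6, 7, 8, 9, 10, 11}, so each is used; only O can be 10, hence O = 10.
Among the 7 still-open variables, 8 fits only Q (and all 7 values in {4, 5, 6, 7, 8, 9, 11} must be used), so Q = 8.
Among the 6 still-open variables, 11 fits only T (and all 6 values in {4, 5, 6, 7, 9, 11} must be used), so T = 11.
The 2 variables R and V are confined to {4, 9}, which locks those values in; drop them from P, S, U.
No further eliminations apply; P can still be any of 5, 7.

5, 7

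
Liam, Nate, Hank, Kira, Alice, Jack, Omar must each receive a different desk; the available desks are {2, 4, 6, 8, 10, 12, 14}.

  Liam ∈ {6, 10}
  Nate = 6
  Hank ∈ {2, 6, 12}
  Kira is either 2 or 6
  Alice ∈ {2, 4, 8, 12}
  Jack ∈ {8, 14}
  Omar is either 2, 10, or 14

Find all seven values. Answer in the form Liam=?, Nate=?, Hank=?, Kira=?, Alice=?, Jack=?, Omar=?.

Nate's domain is down to {6}, so Nate = 6. Remove 6 from Liam, Hank, Kira.
Kira's domain is down to {2}, so Kira = 2. Strike 2 from Hank, Alice, Omar.
Liam must be 10 (only option left). Strike 10 from Omar.
Hank must be 12 (only option left). Eliminate 12 elsewhere: Alice.
Omar has just one choice, so Omar = 14. So Jack can't be 14.
That leaves Jack = 8. Eliminate 8 elsewhere: Alice.
Alice has just one choice, so Alice = 4.

Liam=10, Nate=6, Hank=12, Kira=2, Alice=4, Jack=8, Omar=14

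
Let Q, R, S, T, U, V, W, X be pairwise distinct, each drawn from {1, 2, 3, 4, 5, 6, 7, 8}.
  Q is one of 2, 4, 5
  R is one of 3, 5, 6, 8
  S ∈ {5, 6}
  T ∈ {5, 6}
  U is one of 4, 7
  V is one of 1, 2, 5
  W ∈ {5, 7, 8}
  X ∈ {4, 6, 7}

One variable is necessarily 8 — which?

The 8 variables together cover exactly {1, 2, 3, 4, 5, 6, 7, 8} — 8 values for 8 variables — and 1 appears only in V's list, so V = 1.
Among the 7 still-open variables, 2 fits only Q (and all 7 values in {2, 3, 4, 5, 6, 7, 8} must be used), so Q = 2.
The 6 still-open variables draw from only 6 values {3, 4, 5, 6, 7, 8}, so each is used; only R can be 3, hence R = 3.
The 5 still-open variables together cover exactly {4, 5, 6, 7, 8} — 5 values for 5 variables — and 8 appears only in W's list, so W = 8.

W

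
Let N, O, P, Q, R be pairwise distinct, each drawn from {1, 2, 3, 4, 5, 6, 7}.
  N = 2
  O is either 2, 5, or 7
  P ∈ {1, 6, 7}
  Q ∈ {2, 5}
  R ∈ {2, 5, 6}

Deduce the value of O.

N has just one choice, so N = 2. So O, Q, R can't be 2.
Q has just one choice, so Q = 5. Eliminate 5 elsewhere: O, R.
So O = 7.

7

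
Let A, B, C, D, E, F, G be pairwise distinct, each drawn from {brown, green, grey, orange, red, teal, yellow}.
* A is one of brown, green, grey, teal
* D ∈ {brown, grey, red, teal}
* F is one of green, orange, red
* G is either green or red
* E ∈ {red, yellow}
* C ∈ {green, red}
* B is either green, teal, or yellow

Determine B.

The 7 variables together cover exactly {brown, green, grey, orange, red, teal, yellow} — 7 values for 7 variables — and orange appears only in F's list, so F = orange.
C and G between them cover only {green, red} — a naked pair. Remove those values from A, B, D, E.
That leaves E = yellow. Remove yellow from B.
So B = teal.

teal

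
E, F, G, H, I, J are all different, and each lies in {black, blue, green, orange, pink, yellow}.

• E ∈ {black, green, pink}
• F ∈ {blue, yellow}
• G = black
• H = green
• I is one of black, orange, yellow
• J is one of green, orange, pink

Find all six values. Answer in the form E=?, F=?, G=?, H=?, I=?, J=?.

E=pink, F=blue, G=black, H=green, I=yellow, J=orange

G must be black (only option left). Remove black from E, I.
H must be green (only option left). Eliminate green elsewhere: E, J.
E has just one choice, so E = pink. So J can't be pink.
J's domain is down to {orange}, so J = orange. Strike orange from I.
That leaves I = yellow. Eliminate yellow elsewhere: F.
F must be blue (only option left).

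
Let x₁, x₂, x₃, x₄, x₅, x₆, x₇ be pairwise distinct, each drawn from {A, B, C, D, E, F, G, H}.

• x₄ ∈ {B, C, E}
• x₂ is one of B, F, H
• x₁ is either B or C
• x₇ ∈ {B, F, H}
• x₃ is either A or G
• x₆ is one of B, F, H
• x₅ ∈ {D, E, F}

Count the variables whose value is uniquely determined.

3

x₂, x₆, x₇ between them cover only {B, F, H} — a naked triple. Remove those values from x₁, x₄, x₅.
That leaves x₁ = C. So x₄ can't be C.
x₄ has just one choice, so x₄ = E. Eliminate E elsewhere: x₅.
x₅ must be D (only option left).
Determined: x₁=C, x₄=E, x₅=D. The other variables each still have more than one consistent value. That makes 3.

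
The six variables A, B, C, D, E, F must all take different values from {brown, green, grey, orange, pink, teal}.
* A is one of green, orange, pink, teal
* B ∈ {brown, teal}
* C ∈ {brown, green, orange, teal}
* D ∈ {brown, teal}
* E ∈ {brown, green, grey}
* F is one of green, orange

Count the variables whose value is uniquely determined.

2

The 6 variables draw from only 6 values {brown, green, grey, orange, pink, teal}, so each is used; only E can be grey, hence E = grey.
The 5 still-open variables together cover exactly {brown, green, orange, pink, teal} — 5 values for 5 variables — and pink appears only in A's list, so A = pink.
The 2 variables B and D are confined to {brown, teal}, which locks those values in; drop them from C.
Determined: A=pink, E=grey. The other variables each still have more than one consistent value. That makes 2.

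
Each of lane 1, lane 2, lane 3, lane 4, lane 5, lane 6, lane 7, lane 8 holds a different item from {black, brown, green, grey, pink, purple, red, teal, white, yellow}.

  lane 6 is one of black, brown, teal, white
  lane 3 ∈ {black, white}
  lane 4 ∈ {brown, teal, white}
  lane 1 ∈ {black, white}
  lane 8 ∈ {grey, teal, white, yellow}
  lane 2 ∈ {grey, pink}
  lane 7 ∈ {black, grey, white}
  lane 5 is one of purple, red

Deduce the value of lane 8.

yellow

lane 1 and lane 3 share exactly the 2 values {black, white}; by pigeonhole those values go to them, so strike black, white from lane 4, lane 6, lane 7, lane 8.
lane 7 has just one choice, so lane 7 = grey. Remove grey from lane 2, lane 8.
That leaves lane 2 = pink.
lane 4 and lane 6 between them cover only {brown, teal} — a naked pair. Remove those values from lane 8.
So lane 8 = yellow.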